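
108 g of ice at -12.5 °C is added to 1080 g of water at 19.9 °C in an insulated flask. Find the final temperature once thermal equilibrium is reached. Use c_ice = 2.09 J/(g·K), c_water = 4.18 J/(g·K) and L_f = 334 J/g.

Energy balance with sensible and latent terms:
ice -12.5→0 °C: 108×2.09×12.5 = 2821.5
  fusion: m_ice L_f = 108×334 = 36072
  meltwater 0→T: 108×4.18×T = 451.44 T
  water: 4514.4(T − 19.9)
4965.8 T = 89837 − 38894 = 50943
T ≈ 10.26 °C. Since T > 0 °C, the all-ice-melts assumption holds.

T_f ≈ 10.3 °C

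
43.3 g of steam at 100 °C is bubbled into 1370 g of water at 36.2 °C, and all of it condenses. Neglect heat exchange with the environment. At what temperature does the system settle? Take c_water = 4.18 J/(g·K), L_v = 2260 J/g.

Setting the total heat transfer to zero:
condense steam: −43.3×2260 = −97858; condensed water 100 °C→T: 180.99(T − 100); original water: 5726.6(T − 36.2)
5907.6 T = 97858 + 18099 + 207303 = 323260
T ≈ 54.72 °C, under the boiling point, so the assumption holds.

T_f ≈ 54.7 °C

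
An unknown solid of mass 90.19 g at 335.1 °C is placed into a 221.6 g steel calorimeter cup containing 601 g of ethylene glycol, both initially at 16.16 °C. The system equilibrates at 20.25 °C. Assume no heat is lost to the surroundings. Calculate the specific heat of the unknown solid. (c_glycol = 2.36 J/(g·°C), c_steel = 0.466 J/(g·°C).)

c ≈ 0.219 J/(g·°C)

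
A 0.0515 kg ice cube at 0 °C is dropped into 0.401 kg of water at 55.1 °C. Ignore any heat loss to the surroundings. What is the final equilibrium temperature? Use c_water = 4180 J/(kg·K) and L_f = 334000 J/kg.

T_f ≈ 39.7 °C

Taking heat into each body as positive, Σ m c ΔT = 0:
melt ice: 0.0515·334000 = 17201; meltwater 0→T: 0.0515·4180·T = 215.27 T; water cools: 0.401·4180·(T − 55.1) = 1676.2(T − 55.1)
1891.5 T = 92358 − 17201 = 75157
T ≈ 39.73 °C — above 0 °C, consistent with complete melting.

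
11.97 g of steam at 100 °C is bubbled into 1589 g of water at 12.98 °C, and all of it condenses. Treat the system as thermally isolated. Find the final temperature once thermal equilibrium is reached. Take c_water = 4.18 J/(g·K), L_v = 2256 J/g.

Energy balance with sensible and latent terms:
condense steam: −11.97×2256 = −27004
  condensate cools 100→T: 11.97×4.18×(T − 100) = 50.03(T − 100)
  water warms: 1589×4.18×(T − 12.98) = 6642(T − 12.98)
6692.1 T = 27004 + 5003.5 + 86213 = 118221
T ≈ 17.67 °C — below 100 °C, confirming all the steam condensed.

T_f ≈ 17.7 °C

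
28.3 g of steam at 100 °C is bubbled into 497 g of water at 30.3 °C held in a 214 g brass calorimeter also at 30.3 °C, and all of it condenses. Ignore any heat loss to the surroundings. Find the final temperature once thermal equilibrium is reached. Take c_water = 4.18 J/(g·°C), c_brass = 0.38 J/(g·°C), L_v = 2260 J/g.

Energy conservation, ΣQ = 0:
steam→water at 100 °C releases m L_v = 28.3·2260 = 63958
  condensed water 100 °C→T: 118.29(T − 100)
  original water: 2077.5(T − 30.3)
  brass cup: 214·0.38·(T − 30.3) = 81.32(T − 30.3)
2277.1 T = 63958 + 11829 + 65411 = 141198
T ≈ 62.01 °C — below 100 °C, confirming all the steam condensed.

T_f ≈ 62.0 °C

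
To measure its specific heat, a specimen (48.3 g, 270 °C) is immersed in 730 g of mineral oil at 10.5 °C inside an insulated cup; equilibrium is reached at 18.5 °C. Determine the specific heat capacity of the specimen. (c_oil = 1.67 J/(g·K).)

Taking heat into each body as positive, Σ m c ΔT = 0:
48.3·c·(18.5 − 270) + 730·1.67·(18.5 − 10.5) = 0
-12147 c = -9752.8
c = -9752.8/-12147 ≈ 0.8029 J/(g·K)

c ≈ 0.803 J/(g·K)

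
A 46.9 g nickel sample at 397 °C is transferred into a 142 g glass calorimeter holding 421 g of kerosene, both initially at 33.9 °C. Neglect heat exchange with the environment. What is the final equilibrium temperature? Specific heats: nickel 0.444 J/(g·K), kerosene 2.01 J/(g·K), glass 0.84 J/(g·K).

T_f ≈ 41.6 °C

Conservation of energy gives ΣQ = 0:
46.9·0.444·(T − 397) + 421·2.01·(T − 33.9) + 142·0.84·(T − 33.9) = 0
20.82(T − 397) + 846.21(T − 33.9) + 119.28(T − 33.9) = 0
(20.82 + 846.21 + 119.28) T = 20.82·397 + 846.21·33.9 + 119.28·33.9
T ≈ 41.57 °C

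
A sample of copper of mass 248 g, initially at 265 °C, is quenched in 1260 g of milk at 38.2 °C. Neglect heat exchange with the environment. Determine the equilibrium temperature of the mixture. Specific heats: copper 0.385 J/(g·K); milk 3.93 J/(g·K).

Taking heat into each body as positive, Σ m c ΔT = 0:
248*0.385*(T − 265) + 1260*3.93*(T − 38.2) = 0
5047.3 T = 214461
T = 214461 / 5047.3 = 42.5 °C

T_f ≈ 42.5 °C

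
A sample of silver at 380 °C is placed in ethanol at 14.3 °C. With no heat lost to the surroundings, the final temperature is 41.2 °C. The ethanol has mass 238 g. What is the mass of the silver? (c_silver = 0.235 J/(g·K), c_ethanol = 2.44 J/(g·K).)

Setting the total heat transfer to zero:
m·0.235·(41.2 − 380) + 238·2.44·(41.2 − 14.3) = 0
-79.62 m = -15621
m = -15621/-79.62 ≈ 196.2 g

m ≈ 196 g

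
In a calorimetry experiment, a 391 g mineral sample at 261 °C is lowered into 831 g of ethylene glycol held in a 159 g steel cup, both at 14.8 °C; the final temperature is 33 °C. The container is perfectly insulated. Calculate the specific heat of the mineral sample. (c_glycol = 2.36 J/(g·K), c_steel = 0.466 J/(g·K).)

c ≈ 0.416 J/(g·K)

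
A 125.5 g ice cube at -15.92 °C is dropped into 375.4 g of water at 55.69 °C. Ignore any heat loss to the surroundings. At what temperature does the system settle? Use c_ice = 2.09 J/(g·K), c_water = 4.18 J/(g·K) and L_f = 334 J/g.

T_f ≈ 19.7 °C

Let T be the final temperature. ΣQ_i = 0:
warm ice to 0 °C: 125.5×2.09×(0 − (-15.92)) = 4175.7; fusion: m_ice L_f = 125.5×334 = 41917; meltwater 0→T: 125.5×4.18×T = 524.59 T; water: 1569.2(T − 55.69)
2093.8 T = 87387 − 46093 = 41294
T ≈ 19.72 °C. Since T > 0 °C, the all-ice-melts assumption holds.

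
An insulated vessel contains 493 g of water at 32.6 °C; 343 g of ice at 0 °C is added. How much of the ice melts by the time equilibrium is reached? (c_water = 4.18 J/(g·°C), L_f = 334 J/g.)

Heat available from the water dropping to 0 °C: 493×4.18×32.6 = 67180 J.
To melt every bit of ice: 343×334 = 114562 J.
That's not enough to melt it all — equilibrium is at 0 °C with ice remaining.
Mass melted = 67180/334 ≈ 201.1 g.

m_melted ≈ 201 g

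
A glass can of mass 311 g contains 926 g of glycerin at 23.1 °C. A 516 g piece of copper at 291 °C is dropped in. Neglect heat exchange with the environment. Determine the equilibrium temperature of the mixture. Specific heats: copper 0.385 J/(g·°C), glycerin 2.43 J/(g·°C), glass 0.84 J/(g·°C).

With ΣQ=0 the equilibrium temperature is the m·c-weighted mean:
T_f = (198.66·291 + 2250.2·23.1 + 261.24·23.1) / (198.66 + 2250.2 + 261.24)
    = 115824 / 2710.1 ≈ 42.74 °C

T_f ≈ 42.7 °C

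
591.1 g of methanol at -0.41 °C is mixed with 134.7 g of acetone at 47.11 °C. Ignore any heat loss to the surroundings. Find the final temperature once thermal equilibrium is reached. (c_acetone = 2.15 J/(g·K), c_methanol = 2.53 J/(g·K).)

T_f = Σ m_i c_i T_i / Σ m_i c_i:
T_f = (289.6×47.11 + 1495.5×(-0.41)) / (289.6 + 1495.5)
    = 13030 / 1785.1 ≈ 7.30 °C

T_f ≈ 7.3 °C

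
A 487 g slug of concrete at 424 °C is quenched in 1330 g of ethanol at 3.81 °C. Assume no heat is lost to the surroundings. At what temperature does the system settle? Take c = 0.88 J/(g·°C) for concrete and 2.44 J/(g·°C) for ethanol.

T_f ≈ 52.8 °C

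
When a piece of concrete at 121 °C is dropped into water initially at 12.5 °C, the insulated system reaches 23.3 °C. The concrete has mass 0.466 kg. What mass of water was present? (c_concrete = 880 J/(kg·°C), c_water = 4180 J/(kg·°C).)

m ≈ 0.887 kg

|Q_concrete| = |Q_water|:
0.466·880·(121 − 23.3) = m·4180·(23.3 − 12.5)
45144 m = 40065  ⇒  m ≈ 0.8875 kg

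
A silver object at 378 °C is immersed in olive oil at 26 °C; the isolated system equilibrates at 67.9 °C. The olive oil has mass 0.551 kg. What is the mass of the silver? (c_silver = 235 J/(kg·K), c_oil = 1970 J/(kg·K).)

|Q_silver| = |Q_oil|:
m·235·(378 − 67.9) = 0.551·1970·(67.9 − 26)
72874 m = 45481  ⇒  m ≈ 0.6241 kg

m ≈ 0.624 kg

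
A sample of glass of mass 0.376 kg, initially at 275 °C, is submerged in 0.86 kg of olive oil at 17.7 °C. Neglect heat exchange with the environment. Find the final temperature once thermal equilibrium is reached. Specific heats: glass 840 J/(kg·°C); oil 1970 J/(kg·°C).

T_f ≈ 58.1 °C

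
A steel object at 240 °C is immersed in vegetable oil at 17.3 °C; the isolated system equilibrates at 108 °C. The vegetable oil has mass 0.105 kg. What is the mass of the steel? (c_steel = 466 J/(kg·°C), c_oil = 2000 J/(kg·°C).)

m ≈ 0.31 kg

|Q_steel| = |Q_oil|:
m·466·(240 − 108) = 0.105·2000·(108 − 17.3)
61512 m = 19047  ⇒  m ≈ 0.3096 kg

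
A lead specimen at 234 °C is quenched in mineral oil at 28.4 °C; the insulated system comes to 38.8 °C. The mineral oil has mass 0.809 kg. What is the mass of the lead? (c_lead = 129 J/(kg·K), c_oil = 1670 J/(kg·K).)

Heat lost by the lead = heat gained by the oil:
m×129×(234 − 38.8) = 0.809×1670×(38.8 − 28.4)
25181 m = 14051  ⇒  m ≈ 0.558 kg

m ≈ 0.558 kg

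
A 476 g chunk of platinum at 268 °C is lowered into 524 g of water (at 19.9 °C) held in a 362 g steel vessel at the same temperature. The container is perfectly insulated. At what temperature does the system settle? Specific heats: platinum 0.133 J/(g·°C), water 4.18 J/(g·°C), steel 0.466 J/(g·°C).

T_f ≈ 26.4 °C

Taking heat into each body as positive, Σ m c ΔT = 0:
476·0.133·(T − 268) + 524·4.18·(T − 19.9) + 362·0.466·(T − 19.9) = 0
(63.31 + 2190.3 + 168.69) T = 63.31·268 + 2190.3·19.9 + 168.69·19.9
T ≈ 26.38 °C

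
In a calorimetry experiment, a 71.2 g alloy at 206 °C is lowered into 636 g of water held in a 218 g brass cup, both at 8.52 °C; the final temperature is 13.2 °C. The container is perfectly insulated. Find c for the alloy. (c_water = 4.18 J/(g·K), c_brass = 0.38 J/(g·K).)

c ≈ 0.935 J/(g·K)

Conservation of energy gives ΣQ = 0:
71.2×c×(13.2 − 206) + 636×4.18×(13.2 − 8.52) + 218×0.38×(13.2 − 8.52) = 0
-13727 c = -12829
c = -12829/-13727 ≈ 0.9346 J/(g·K)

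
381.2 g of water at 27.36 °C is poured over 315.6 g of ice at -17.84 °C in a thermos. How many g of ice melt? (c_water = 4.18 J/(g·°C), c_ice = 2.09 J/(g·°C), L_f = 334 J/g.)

Heat available from the water dropping to 0 °C: 381.2×4.18×27.36 = 43596 J.
Warming the ice to 0 °C takes 315.6×2.09×17.84 = 11767 J, leaving 31829 J for melting.
To melt every bit of ice: 315.6×334 = 105410 J.
That's not enough to melt it all — equilibrium is at 0 °C with ice remaining.
m_melted×334 = 31829  ⇒  m_melted ≈ 95.29 g.

m_melted ≈ 95.3 g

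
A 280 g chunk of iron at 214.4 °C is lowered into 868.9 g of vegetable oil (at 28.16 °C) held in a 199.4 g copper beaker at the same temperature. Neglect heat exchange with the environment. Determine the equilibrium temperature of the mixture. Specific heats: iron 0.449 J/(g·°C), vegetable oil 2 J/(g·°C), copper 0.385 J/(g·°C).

Taking heat into each body as positive, Σ m c ΔT = 0:
280×0.449×(T − 214.4) + 868.9×2×(T − 28.16) + 199.4×0.385×(T − 28.16) = 0
125.72(T − 214.4) + 1737.8(T − 28.16) + 76.77(T − 28.16) = 0
1940.3 T = 78053
T = 78053 / 1940.3 = 40.2 °C

T_f ≈ 40.2 °C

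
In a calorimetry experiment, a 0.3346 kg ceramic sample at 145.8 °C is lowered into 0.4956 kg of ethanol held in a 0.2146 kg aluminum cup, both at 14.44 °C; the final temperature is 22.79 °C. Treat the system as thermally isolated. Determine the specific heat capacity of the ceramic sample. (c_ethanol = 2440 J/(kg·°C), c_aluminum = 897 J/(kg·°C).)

c ≈ 284 J/(kg·°C)

Heat gained plus heat lost sum to zero:
0.3346·c·(22.79 − 145.8) + 0.4956·2440·(22.79 − 14.44) + 0.2146·897·(22.79 − 14.44) = 0
-41.16 c = -11705
c = -11705/-41.16 ≈ 284.4 J/(kg·°C)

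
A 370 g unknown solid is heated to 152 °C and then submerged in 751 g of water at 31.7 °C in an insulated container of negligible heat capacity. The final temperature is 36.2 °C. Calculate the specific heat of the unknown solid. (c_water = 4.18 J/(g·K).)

Heat lost by the unknown solid = heat gained by the water:
370×c×(152 − 36.2) = 751×4.18×(36.2 − 31.7)
42846 c = 14126  ⇒  c ≈ 0.3297 J/(g·K)

c ≈ 0.33 J/(g·K)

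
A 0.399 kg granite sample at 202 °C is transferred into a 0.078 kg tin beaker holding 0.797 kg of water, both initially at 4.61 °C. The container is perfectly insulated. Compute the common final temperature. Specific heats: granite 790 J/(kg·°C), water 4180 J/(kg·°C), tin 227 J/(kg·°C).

T_f ≈ 21.6 °C

Heat gained plus heat lost sum to zero:
0.399*790*(T − 202) + 0.797*4180*(T − 4.61) + 0.078*227*(T − 4.61) = 0
3664.4 T = 79112
T = 79112/3664.4 ≈ 21.59 °C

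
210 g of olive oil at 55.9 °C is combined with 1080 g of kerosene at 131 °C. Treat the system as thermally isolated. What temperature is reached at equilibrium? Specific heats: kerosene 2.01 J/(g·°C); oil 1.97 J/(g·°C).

Conservation of energy gives ΣQ = 0:
1080·2.01·(T − 131) + 210·1.97·(T − 55.9) = 0
2170.8(T − 131) + 413.7(T − 55.9) = 0
(2170.8 + 413.7) T = 2170.8·131 + 413.7·55.9
T ≈ 118.98 °C

T_f ≈ 119.0 °C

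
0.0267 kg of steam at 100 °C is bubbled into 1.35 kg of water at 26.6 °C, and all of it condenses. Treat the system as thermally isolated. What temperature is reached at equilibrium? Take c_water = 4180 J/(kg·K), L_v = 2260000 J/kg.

Taking heat into each body as positive, Σ m c ΔT = 0:
latent heat released on condensation: 0.0267×2260000 = 60342
  condensate cools 100→T: 0.0267×4180×(T − 100) = 111.61(T − 100)
  water warms: 1.35×4180×(T − 26.6) = 5643(T − 26.6)
5754.6 T = 60342 + 11161 + 150104 = 221606
T ≈ 38.51 °C (< 100 °C, so full condensation is consistent).

T_f ≈ 38.5 °C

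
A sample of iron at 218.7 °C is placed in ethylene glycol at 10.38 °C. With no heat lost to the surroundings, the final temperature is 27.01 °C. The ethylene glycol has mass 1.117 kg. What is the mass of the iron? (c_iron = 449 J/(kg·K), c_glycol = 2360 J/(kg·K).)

m ≈ 0.509 kg

|Q_iron| = |Q_glycol|:
m×449×(218.7 − 27.01) = 1.117×2360×(27.01 − 10.38)
86069 m = 43839  ⇒  m ≈ 0.5093 kg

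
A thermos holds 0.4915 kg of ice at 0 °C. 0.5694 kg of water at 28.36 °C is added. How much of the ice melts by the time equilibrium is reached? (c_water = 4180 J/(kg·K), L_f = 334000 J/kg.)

m_melted ≈ 0.202 kg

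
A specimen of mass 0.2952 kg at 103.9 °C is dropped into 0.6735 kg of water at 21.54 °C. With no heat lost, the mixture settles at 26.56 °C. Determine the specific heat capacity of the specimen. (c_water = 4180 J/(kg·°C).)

c ≈ 619 J/(kg·°C)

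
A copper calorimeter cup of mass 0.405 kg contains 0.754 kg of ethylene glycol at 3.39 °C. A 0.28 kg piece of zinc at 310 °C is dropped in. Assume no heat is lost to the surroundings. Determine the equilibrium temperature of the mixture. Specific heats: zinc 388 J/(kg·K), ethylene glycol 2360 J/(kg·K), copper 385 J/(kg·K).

Setting the total heat transfer to zero:
0.28×388×(T − 310) + 0.754×2360×(T − 3.39) + 0.405×385×(T − 3.39) = 0
108.64(T − 310) + 1779.4(T − 3.39) + 155.93(T − 3.39) = 0
(108.64 + 1779.4 + 155.93) T = 108.64×310 + 1779.4×3.39 + 155.93×3.39
T = 40239/2044 ≈ 19.69 °C

T_f ≈ 19.7 °C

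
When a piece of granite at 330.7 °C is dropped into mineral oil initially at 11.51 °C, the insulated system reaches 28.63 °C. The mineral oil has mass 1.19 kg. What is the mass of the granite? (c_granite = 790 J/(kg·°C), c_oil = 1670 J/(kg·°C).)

m ≈ 0.143 kg

Let T be the final temperature. ΣQ_i = 0:
m×790×(28.63 − 330.7) + 1.19×1670×(28.63 − 11.51) = 0
-238635 m = -34023
m = -34023/-238635 ≈ 0.1426 kg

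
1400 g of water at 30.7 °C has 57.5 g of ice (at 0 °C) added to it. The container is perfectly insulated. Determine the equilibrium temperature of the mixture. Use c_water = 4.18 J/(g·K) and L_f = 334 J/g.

T_f ≈ 26.3 °C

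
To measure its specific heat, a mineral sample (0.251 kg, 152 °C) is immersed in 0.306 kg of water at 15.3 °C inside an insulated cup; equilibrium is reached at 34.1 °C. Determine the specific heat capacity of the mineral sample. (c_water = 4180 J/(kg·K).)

Heat lost by the mineral sample = heat gained by the water:
0.251×c×(152 − 34.1) = 0.306×4180×(34.1 − 15.3)
29.59 c = 24047  ⇒  c ≈ 812.6 J/(kg·K)

c ≈ 813 J/(kg·K)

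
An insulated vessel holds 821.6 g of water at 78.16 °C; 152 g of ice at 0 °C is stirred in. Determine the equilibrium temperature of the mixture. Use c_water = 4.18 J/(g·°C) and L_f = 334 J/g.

T_f ≈ 53.5 °C

Sum of m c ΔT and latent-heat terms is zero:
latent heat to melt: 152·334 = 50768; warm the meltwater: 635.36 T; water cools: 821.6·4.18·(T − 78.16) = 3434.3(T − 78.16)
4069.6 T = 268424 − 50768 = 217656
T ≈ 53.48 °C (positive, so assuming full melt was valid).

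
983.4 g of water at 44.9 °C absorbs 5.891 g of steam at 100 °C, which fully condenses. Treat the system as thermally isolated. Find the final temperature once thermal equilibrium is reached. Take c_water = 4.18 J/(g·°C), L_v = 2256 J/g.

T_f ≈ 48.4 °C

Let T be the final temperature. ΣQ_i = 0:
condense steam: −5.891×2256 = −13290
  condensate cools 100→T: 5.891×4.18×(T − 100) = 24.62(T − 100)
  original water: 4110.6(T − 44.9)
4135.2 T = 13290 + 2462.4 + 184566 = 200319
T ≈ 48.44 °C, under the boiling point, so the assumption holds.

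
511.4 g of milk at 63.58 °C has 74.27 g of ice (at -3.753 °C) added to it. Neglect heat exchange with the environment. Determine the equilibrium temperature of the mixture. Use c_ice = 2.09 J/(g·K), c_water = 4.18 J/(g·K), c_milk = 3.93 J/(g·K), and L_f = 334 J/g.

T_f ≈ 44.1 °C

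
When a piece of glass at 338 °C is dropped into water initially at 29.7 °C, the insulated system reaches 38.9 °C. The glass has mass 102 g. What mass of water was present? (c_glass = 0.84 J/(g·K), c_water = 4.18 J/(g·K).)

Taking heat into each body as positive, Σ m c ΔT = 0:
102·0.84·(38.9 − 338) + m·4.18·(38.9 − 29.7) = 0
38.46 m = 25627
m = 25627/38.46 ≈ 666.4 g

m ≈ 666 g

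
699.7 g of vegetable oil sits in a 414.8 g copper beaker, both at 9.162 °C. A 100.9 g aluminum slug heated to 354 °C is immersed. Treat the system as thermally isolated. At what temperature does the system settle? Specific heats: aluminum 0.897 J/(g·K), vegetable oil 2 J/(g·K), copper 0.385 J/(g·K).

T_f ≈ 28.1 °C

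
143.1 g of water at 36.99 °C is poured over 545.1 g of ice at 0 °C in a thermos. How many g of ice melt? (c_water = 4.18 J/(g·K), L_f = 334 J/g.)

Heat available from the water dropping to 0 °C: 143.1·4.18·36.99 = 22126 J.
Fully melting the ice requires m_ice L_f = 545.1·334 = 182063 J.
That's not enough to melt it all — equilibrium is at 0 °C with ice remaining.
Mass melted = 22126/334 ≈ 66.25 g.

m_melted ≈ 66.2 g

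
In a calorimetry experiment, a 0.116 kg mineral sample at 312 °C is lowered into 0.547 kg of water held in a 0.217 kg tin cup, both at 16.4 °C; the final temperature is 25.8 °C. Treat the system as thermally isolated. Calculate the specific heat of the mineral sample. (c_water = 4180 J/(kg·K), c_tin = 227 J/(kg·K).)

c ≈ 661 J/(kg·K)

Let T be the final temperature. ΣQ_i = 0:
0.116·c·(25.8 − 312) + 0.547·4180·(25.8 − 16.4) + 0.217·227·(25.8 − 16.4) = 0
-33.2 c = -21956
c = -21956/-33.2 ≈ 661.3 J/(kg·K)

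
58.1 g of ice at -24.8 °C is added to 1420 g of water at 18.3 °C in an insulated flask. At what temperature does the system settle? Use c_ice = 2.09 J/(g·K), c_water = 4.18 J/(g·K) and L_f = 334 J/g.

T_f ≈ 14.0 °C

Conservation of energy gives ΣQ = 0:
warm ice to 0 °C: 58.1·2.09·(0 − (-24.8)) = 3011.4
  latent heat to melt: 58.1·334 = 19405
  meltwater 0→T: 58.1·4.18·T = 242.86 T
  water cools: 1420·4.18·(T − 18.3) = 5935.6(T − 18.3)
6178.5 T = 108621 − 22417 = 86205
T ≈ 13.95 °C (positive, so assuming full melt was valid).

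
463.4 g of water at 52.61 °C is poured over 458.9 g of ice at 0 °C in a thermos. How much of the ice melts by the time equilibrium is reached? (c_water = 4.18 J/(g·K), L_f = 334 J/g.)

m_melted ≈ 305 g

Water can give up m c ΔT = 463.4×4.18×52.61 = 101906 J before reaching 0 °C.
Melting all 458.9 g of ice would need 458.9×334 = 153273 J.
101906 J < 153273 J, so only part of the ice melts and the system sits at 0 °C.
m_melt = 101906 / L_f = 305.1 g.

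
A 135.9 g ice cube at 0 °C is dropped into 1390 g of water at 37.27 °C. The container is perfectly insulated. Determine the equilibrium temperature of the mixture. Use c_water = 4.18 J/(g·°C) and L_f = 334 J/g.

Energy balance with sensible and latent terms:
melt ice: 135.9·334 = 45391; meltwater 0→T: 135.9·4.18·T = 568.06 T; water cools: 1390·4.18·(T − 37.27) = 5810.2(T − 37.27)
6378.3 T = 216546 − 45391 = 171156
T ≈ 26.83 °C — above 0 °C, consistent with complete melting.

T_f ≈ 26.8 °C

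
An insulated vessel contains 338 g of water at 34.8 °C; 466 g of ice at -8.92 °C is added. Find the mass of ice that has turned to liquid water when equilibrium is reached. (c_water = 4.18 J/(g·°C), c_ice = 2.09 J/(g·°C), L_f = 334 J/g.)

m_melted ≈ 121 g

Cooling the water to 0 °C releases 338·4.18·34.8 = 49167 J.
Of that, 466·2.09·8.92 = 8687.5 J goes to bring the ice to 0 °C, leaving 40479 J.
To melt every bit of ice: 466·334 = 155644 J.
Since 40479 < 155644 J, not all the ice melts; equilibrium is at 0 °C.
m_melt = 40479 / L_f = 121.2 g.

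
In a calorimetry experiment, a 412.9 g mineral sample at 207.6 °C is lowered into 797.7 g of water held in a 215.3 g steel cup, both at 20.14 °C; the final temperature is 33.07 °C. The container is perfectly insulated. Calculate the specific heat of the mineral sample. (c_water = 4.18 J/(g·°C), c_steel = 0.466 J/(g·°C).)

Setting the total heat transfer to zero:
412.9×c×(33.07 − 207.6) + 797.7×4.18×(33.07 − 20.14) + 215.3×0.466×(33.07 − 20.14) = 0
-72063 c = -44411
c = -44411/-72063 ≈ 0.6163 J/(g·°C)

c ≈ 0.616 J/(g·°C)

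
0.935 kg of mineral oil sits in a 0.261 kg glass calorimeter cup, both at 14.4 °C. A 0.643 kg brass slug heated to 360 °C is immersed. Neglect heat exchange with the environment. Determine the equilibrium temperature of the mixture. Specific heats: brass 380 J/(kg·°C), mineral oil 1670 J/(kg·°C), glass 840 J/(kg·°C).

T_f ≈ 56.1 °C

Net heat exchanged in the isolated system is zero:
0.643×380×(T − 360) + 0.935×1670×(T − 14.4) + 0.261×840×(T − 14.4) = 0
244.34(T − 360) + 1561.5(T − 14.4) + 219.24(T − 14.4) = 0
2025 T = 113604
T = 113604/2025 ≈ 56.10 °C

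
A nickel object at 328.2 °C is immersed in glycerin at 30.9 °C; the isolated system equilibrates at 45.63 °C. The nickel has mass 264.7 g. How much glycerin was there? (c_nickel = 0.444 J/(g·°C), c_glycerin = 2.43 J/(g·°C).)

Heat lost by the nickel = heat gained by the glycerin:
264.7·0.444·(328.2 − 45.63) = m·2.43·(45.63 − 30.9)
35.79 m = 33210  ⇒  m ≈ 927.8 g

m ≈ 928 g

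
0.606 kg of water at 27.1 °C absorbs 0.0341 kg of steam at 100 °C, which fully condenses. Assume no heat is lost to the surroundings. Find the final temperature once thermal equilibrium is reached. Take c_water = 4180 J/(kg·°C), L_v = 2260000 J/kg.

T_f ≈ 59.8 °C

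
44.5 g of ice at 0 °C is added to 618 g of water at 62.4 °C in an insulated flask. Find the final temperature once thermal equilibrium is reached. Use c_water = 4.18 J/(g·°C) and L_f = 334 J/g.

Net heat exchanged in the isolated system is zero:
melt ice: 44.5·334 = 14863; warm the meltwater: 186.01 T; water cools: 618·4.18·(T − 62.4) = 2583.2(T − 62.4)
2769.2 T = 161194 − 14863 = 146331
T ≈ 52.84 °C — above 0 °C, consistent with complete melting.

T_f ≈ 52.8 °C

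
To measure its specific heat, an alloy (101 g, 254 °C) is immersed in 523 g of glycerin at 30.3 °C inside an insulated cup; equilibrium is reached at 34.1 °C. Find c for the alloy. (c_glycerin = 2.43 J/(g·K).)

c ≈ 0.217 J/(g·K)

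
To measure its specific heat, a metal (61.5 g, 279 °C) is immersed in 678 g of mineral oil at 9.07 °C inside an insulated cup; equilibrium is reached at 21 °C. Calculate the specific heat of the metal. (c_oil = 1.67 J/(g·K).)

Heat gained plus heat lost sum to zero:
61.5×c×(21 − 279) + 678×1.67×(21 − 9.07) = 0
-15867 c = -13508
c = -13508/-15867 ≈ 0.8513 J/(g·K)

c ≈ 0.851 J/(g·K)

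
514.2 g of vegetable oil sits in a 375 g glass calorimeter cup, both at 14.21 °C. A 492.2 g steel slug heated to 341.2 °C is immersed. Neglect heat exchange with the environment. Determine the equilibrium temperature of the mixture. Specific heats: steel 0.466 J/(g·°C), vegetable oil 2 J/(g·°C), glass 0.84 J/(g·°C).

T_f ≈ 61.9 °C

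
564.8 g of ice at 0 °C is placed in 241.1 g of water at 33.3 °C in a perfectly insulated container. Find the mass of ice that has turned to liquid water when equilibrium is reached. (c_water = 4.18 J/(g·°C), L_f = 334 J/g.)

Heat available from the water dropping to 0 °C: 241.1·4.18·33.3 = 33560 J.
To melt every bit of ice: 564.8·334 = 188643 J.
That's not enough to melt it all — equilibrium is at 0 °C with ice remaining.
Mass melted = 33560/334 ≈ 100.5 g.

m_melted ≈ 100 g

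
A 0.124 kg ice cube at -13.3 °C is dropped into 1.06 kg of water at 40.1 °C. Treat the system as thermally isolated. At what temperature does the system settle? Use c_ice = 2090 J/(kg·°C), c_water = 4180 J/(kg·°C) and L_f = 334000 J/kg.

T_f ≈ 26.8 °C

Heat gained plus heat lost sum to zero:
warm ice to 0 °C: 0.124×2090×(0 − (-13.3)) = 3446.8
  melt ice: 0.124×334000 = 41416
  meltwater 0→T: 0.124×4180×T = 518.32 T
  water cools: 1.06×4180×(T − 40.1) = 4430.8(T − 40.1)
4949.1 T = 177675 − 44863 = 132812
T ≈ 26.84 °C (positive, so assuming full melt was valid).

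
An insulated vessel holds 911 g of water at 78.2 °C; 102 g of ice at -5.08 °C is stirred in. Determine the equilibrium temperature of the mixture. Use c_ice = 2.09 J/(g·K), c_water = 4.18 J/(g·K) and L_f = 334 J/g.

Setting the total heat transfer to zero:
ice -5.08→0 °C: 102×2.09×5.08 = 1083
  latent heat to melt: 102×334 = 34068
  warm the meltwater: 426.36 T
  water: 3808(T − 78.2)
4234.3 T = 297784 − 35151 = 262633
T ≈ 62.02 °C — above 0 °C, consistent with complete melting.

T_f ≈ 62.0 °C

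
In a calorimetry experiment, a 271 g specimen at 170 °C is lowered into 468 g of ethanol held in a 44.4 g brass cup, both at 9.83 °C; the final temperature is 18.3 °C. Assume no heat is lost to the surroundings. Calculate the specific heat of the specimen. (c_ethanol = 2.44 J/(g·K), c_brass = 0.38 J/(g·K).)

Energy conservation, ΣQ = 0:
271·c·(18.3 − 170) + 468·2.44·(18.3 − 9.83) + 44.4·0.38·(18.3 − 9.83) = 0
-41111 c = -9815
c = -9815/-41111 ≈ 0.2387 J/(g·K)

c ≈ 0.239 J/(g·K)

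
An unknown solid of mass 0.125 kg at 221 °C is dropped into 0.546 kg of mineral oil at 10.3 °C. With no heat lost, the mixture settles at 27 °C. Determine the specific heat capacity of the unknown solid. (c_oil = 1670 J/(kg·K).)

Setting the total heat transfer to zero:
0.125×c×(27 − 221) + 0.546×1670×(27 − 10.3) = 0
-24.25 c = -15227
c = -15227/-24.25 ≈ 627.9 J/(kg·K)

c ≈ 628 J/(kg·K)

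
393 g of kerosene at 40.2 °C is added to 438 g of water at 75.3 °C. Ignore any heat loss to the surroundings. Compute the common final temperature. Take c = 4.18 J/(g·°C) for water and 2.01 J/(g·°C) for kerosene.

T_f ≈ 64.7 °C

Setting the total heat transfer to zero:
438*4.18*(T − 75.3) + 393*2.01*(T − 40.2) = 0
(1830.8 + 789.93) T = 1830.8*75.3 + 789.93*40.2
T = 169617/2620.8 ≈ 64.72 °C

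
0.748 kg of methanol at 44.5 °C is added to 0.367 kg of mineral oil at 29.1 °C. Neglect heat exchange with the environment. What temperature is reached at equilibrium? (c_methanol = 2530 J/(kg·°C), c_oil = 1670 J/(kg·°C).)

Heat gained plus heat lost sum to zero:
0.748×2530×(T − 44.5) + 0.367×1670×(T − 29.1) = 0
2505.3 T = 102049
T = 102049/2505.3 ≈ 40.73 °C

T_f ≈ 40.7 °C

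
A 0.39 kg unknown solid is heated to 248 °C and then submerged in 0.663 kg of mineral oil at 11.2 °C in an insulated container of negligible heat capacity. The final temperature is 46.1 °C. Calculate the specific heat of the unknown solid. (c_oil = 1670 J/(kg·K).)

c ≈ 491 J/(kg·K)

m_s c (T_s − T_f) = m_oil c_oil (T_f − T_0):
0.39·c·(248 − 46.1) = 0.663·1670·(46.1 − 11.2)
78.74 c = 38642  ⇒  c ≈ 490.7 J/(kg·K)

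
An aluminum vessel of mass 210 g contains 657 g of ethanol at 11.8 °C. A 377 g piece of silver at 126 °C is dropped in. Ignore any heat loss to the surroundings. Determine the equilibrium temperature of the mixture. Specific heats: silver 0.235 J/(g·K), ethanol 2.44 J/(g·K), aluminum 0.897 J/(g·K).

T_f ≈ 17.2 °C

Energy conservation, ΣQ = 0:
377×0.235×(T − 126) + 657×2.44×(T − 11.8) + 210×0.897×(T − 11.8) = 0
88.59(T − 126) + 1603.1(T − 11.8) + 188.37(T − 11.8) = 0
1880 T = 32302
T = 32302 / 1880 = 17.2 °C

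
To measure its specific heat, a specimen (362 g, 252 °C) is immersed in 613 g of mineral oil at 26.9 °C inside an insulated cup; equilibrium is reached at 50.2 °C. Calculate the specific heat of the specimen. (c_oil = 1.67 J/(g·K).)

m_s c (T_s − T_f) = m_oil c_oil (T_f − T_0):
362·c·(252 − 50.2) = 613·1.67·(50.2 − 26.9)
73052 c = 23852  ⇒  c ≈ 0.3265 J/(g·K)

c ≈ 0.327 J/(g·K)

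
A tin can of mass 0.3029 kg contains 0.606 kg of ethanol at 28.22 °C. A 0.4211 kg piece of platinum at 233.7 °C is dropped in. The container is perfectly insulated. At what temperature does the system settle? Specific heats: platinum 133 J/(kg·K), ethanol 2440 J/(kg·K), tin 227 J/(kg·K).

T_f ≈ 35.4 °C

With ΣQ=0 the equilibrium temperature is the m·c-weighted mean:
T_f = (56.01*233.7 + 1478.6*28.22 + 68.76*28.22) / (56.01 + 1478.6 + 68.76)
    = 56756 / 1603.4 ≈ 35.40 °C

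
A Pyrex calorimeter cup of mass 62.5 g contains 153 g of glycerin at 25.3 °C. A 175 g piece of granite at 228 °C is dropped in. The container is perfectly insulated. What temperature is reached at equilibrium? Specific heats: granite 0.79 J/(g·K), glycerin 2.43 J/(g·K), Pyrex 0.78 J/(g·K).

T_f is the heat-capacity-weighted average of the initial temperatures:
T_f = (138.25*228 + 371.79*25.3 + 48.75*25.3) / (138.25 + 371.79 + 48.75)
    = 42161 / 558.79 ≈ 75.45 °C

T_f ≈ 75.4 °C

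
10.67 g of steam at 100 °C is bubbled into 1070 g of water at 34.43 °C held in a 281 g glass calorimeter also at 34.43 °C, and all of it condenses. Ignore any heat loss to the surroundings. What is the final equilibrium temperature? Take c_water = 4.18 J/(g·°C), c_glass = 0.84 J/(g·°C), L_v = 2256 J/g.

Energy balance with sensible and latent terms:
condense steam: −10.67×2256 = −24072
  condensed water 100 °C→T: 44.6(T − 100)
  original water: 4472.6(T − 34.43)
  glass cup: 281×0.84×(T − 34.43) = 236.04(T − 34.43)
4753.2 T = 24072 + 4460.1 + 162118 = 190650
T ≈ 40.11 °C — below 100 °C, confirming all the steam condensed.

T_f ≈ 40.1 °C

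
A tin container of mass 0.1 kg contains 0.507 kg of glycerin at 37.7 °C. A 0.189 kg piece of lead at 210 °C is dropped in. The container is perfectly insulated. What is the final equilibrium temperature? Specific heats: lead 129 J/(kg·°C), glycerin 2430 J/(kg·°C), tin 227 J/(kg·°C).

T_f ≈ 41.0 °C

Let T be the final temperature. ΣQ_i = 0:
0.189·129·(T − 210) + 0.507·2430·(T − 37.7) + 0.1·227·(T − 37.7) = 0
24.38(T − 210) + 1232(T − 37.7) + 22.7(T − 37.7) = 0
(24.38 + 1232 + 22.7) T = 24.38·210 + 1232·37.7 + 22.7·37.7
T = 52423 / 1279.1 = 41 °C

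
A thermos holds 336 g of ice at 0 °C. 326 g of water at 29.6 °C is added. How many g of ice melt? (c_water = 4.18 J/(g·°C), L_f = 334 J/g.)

m_melted ≈ 121 g

Water can give up m c ΔT = 326·4.18·29.6 = 40335 J before reaching 0 °C.
To melt every bit of ice: 336·334 = 112224 J.
Since 40335 < 112224 J, not all the ice melts; equilibrium is at 0 °C.
Mass melted = 40335/334 ≈ 120.8 g.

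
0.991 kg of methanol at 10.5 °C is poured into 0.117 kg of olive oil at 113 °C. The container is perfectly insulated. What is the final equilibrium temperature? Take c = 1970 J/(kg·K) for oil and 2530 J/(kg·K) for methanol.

T_f ≈ 19.1 °C

T_f is the heat-capacity-weighted average of the initial temperatures:
T_f = (230.49*113 + 2507.2*10.5) / (230.49 + 2507.2)
    = 52371 / 2737.7 ≈ 19.13 °C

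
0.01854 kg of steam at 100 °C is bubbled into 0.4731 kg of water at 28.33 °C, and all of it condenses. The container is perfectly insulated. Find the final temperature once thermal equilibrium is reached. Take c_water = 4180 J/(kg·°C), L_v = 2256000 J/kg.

T_f ≈ 51.4 °C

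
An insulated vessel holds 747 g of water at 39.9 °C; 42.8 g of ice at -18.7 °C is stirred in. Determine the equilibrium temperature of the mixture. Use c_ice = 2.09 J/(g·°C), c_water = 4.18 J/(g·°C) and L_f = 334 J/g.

T_f ≈ 32.9 °C

Conservation of energy gives ΣQ = 0:
warm ice to 0 °C: 42.8×2.09×(0 − (-18.7)) = 1672.8
  fusion: m_ice L_f = 42.8×334 = 14295
  meltwater 0→T: 42.8×4.18×T = 178.9 T
  water cools: 747×4.18×(T − 39.9) = 3122.5(T − 39.9)
3301.4 T = 124586 − 15968 = 108618
T ≈ 32.90 °C (positive, so assuming full melt was valid).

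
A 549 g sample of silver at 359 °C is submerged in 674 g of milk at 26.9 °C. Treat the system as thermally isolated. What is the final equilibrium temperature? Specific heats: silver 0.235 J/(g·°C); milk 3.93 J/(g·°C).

T_f ≈ 42.3 °C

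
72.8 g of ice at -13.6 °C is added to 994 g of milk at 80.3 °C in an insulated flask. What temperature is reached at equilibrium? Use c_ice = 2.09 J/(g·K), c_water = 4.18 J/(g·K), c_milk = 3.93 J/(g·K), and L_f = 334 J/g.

T_f ≈ 68.2 °C

Energy conservation, ΣQ = 0:
warm ice to 0 °C: 72.8×2.09×(0 − (-13.6)) = 2069.3
  fusion: m_ice L_f = 72.8×334 = 24315
  meltwater 0→T: 72.8×4.18×T = 304.3 T
  milk cools: 994×3.93×(T − 80.3) = 3906.4(T − 80.3)
4210.7 T = 313686 − 26384 = 287301
T ≈ 68.23 °C — above 0 °C, consistent with complete melting.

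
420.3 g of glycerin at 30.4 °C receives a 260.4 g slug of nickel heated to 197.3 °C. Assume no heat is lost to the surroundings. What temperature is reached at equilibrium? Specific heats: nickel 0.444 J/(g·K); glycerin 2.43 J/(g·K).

T_f ≈ 47.4 °C

With ΣQ=0 the equilibrium temperature is the m·c-weighted mean:
T_f = (115.62×197.3 + 1021.3×30.4) / (115.62 + 1021.3)
    = 53860 / 1136.9 ≈ 47.37 °C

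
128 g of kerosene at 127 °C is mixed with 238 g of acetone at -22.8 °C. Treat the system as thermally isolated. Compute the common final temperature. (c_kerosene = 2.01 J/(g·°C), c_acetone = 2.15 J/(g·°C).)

Heat lost by the kerosene equals heat gained by the acetone:
128*2.01*(127 − T) = 238*2.15*(T − (-22.8))
257.28(127 − T) = 511.7(T − (-22.8))
768.98 T = 21008  ⇒  T ≈ 27.32 °C

T_f ≈ 27.3 °C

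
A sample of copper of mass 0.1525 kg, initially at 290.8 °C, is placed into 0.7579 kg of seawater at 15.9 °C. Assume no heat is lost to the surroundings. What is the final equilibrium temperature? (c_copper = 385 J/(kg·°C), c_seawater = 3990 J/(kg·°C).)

T_f ≈ 21.1 °C

Conservation of energy gives ΣQ = 0:
0.1525·385·(T − 290.8) + 0.7579·3990·(T − 15.9) = 0
58.71(T − 290.8) + 3024(T − 15.9) = 0
3082.7 T = 65156
T = 65156/3082.7 ≈ 21.14 °C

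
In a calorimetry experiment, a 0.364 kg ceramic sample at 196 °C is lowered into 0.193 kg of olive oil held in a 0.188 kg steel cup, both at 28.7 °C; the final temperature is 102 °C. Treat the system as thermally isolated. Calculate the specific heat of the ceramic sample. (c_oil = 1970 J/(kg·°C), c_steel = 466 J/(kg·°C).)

Conservation of energy gives ΣQ = 0:
0.364×c×(102 − 196) + 0.193×1970×(102 − 28.7) + 0.188×466×(102 − 28.7) = 0
-34.22 c = -34291
c = -34291/-34.22 ≈ 1002 J/(kg·°C)

c ≈ 1000 J/(kg·°C)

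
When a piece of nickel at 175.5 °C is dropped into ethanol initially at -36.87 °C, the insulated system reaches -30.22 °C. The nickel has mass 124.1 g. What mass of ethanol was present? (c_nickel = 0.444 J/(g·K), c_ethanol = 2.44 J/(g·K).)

|Q_nickel| = |Q_ethanol|:
124.1×0.444×(175.5 − -30.22) = m×2.44×(-30.22 − (-36.87))
16.23 m = 11335  ⇒  m ≈ 698.6 g

m ≈ 699 g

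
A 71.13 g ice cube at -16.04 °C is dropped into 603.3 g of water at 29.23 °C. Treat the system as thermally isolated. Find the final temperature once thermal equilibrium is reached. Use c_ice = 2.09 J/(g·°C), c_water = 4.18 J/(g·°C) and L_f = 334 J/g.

T_f ≈ 16.9 °C

Net heat exchanged in the isolated system is zero:
warm ice to 0 °C: 71.13×2.09×(0 − (-16.04)) = 2384.5
  latent heat to melt: 71.13×334 = 23757
  warm the meltwater: 297.32 T
  water cools: 603.3×4.18×(T − 29.23) = 2521.8(T − 29.23)
2819.1 T = 73712 − 26142 = 47570
T ≈ 16.87 °C — above 0 °C, consistent with complete melting.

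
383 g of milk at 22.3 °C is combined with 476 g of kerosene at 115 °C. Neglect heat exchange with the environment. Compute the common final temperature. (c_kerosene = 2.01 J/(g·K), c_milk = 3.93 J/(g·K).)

T_f ≈ 58.3 °C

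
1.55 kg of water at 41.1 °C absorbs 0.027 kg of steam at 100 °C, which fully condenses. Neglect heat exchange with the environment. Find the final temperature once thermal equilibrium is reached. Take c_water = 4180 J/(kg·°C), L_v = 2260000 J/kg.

T_f ≈ 51.4 °C

Energy conservation, ΣQ = 0:
latent heat released on condensation: 0.027·2260000 = 61020; condensed water 100 °C→T: 112.86(T − 100); original water: 6479(T − 41.1)
6591.9 T = 61020 + 11286 + 266287 = 338593
T ≈ 51.37 °C — below 100 °C, confirming all the steam condensed.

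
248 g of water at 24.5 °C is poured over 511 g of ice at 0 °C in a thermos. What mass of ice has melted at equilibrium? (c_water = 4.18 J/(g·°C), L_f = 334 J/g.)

m_melted ≈ 76 g

Water can give up m c ΔT = 248×4.18×24.5 = 25398 J before reaching 0 °C.
Fully melting the ice requires m_ice L_f = 511×334 = 170674 J.
25398 J < 170674 J, so only part of the ice melts and the system sits at 0 °C.
m_melted×334 = 25398  ⇒  m_melted ≈ 76.04 g.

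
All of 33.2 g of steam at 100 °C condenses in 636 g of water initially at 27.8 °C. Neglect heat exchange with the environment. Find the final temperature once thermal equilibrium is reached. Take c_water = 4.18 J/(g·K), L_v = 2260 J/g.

T_f ≈ 58.2 °C

Let T be the final temperature. ΣQ_i = 0:
latent heat released on condensation: 33.2×2260 = 75032
  condensed water 100 °C→T: 138.78(T − 100)
  original water: 2658.5(T − 27.8)
2797.3 T = 75032 + 13878 + 73906 = 162815
T ≈ 58.21 °C — below 100 °C, confirming all the steam condensed.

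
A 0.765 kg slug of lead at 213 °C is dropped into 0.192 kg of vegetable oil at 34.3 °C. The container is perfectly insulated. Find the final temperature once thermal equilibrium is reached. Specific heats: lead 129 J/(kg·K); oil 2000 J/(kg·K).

T_f ≈ 70.8 °C

Energy conservation, ΣQ = 0:
0.765·129·(T − 213) + 0.192·2000·(T − 34.3) = 0
98.69(T − 213) + 384(T − 34.3) = 0
482.69 T = 34191
T = 34191/482.69 ≈ 70.84 °C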